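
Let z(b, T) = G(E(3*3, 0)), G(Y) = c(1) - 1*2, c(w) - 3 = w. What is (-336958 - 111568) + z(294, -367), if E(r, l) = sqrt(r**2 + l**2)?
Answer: -448524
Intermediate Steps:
c(w) = 3 + w
E(r, l) = sqrt(l**2 + r**2)
G(Y) = 2 (G(Y) = (3 + 1) - 1*2 = 4 - 2 = 2)
z(b, T) = 2
(-336958 - 111568) + z(294, -367) = (-336958 - 111568) + 2 = -448526 + 2 = -448524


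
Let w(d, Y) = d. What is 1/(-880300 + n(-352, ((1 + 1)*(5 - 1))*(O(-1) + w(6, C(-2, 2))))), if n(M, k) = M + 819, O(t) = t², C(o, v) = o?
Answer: -1/879833 ≈ -1.1366e-6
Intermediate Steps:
n(M, k) = 819 + M
1/(-880300 + n(-352, ((1 + 1)*(5 - 1))*(O(-1) + w(6, C(-2, 2))))) = 1/(-880300 + (819 - 352)) = 1/(-880300 + 467) = 1/(-879833) = -1/879833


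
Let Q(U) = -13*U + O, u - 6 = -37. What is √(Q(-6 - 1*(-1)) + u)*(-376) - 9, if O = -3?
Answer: -9 - 376*√31 ≈ -2102.5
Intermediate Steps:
u = -31 (u = 6 - 37 = -31)
Q(U) = -3 - 13*U (Q(U) = -13*U - 3 = -3 - 13*U)
√(Q(-6 - 1*(-1)) + u)*(-376) - 9 = √((-3 - 13*(-6 - 1*(-1))) - 31)*(-376) - 9 = √((-3 - 13*(-6 + 1)) - 31)*(-376) - 9 = √((-3 - 13*(-5)) - 31)*(-376) - 9 = √((-3 + 65) - 31)*(-376) - 9 = √(62 - 31)*(-376) - 9 = √31*(-376) - 9 = -376*√31 - 9 = -9 - 376*√31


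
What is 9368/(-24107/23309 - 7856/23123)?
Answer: -5049108497576/740541665 ≈ -6818.1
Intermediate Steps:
9368/(-24107/23309 - 7856/23123) = 9368/(-740541665/538974007) = 9368*(-538974007/740541665) = -5049108497576/740541665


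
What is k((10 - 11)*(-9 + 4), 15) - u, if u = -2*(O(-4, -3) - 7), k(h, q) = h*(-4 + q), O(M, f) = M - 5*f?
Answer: 63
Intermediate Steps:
u = -8 (u = -2*((-4 - 5*(-3)) - 7) = -2*((-4 + 15) - 7) = -2*(11 - 7) = -2*4 = -8)
k((10 - 11)*(-9 + 4), 15) - u = ((10 - 11)*(-9 + 4))*(-4 + 15) - 1*(-8) = -1*(-5)*11 + 8 = 5*11 + 8 = 55 + 8 = 63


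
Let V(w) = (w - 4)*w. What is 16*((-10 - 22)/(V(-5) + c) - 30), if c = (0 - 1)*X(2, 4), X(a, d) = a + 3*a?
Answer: -18272/37 ≈ -493.84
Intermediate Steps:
X(a, d) = 4*a
V(w) = w*(-4 + w) (V(w) = (-4 + w)*w = w*(-4 + w))
c = -8 (c = (0 - 1)*(4*2) = -1*8 = -8)
16*((-10 - 22)/(V(-5) + c) - 30) = 16*((-10 - 22)/(-5*(-4 - 5) - 8) - 30) = 16*(-32/(-5*(-9) - 8) - 30) = 16*(-32/(45 - 8) - 30) = 16*(-32/37 - 30) = 16*(-1142/37) = -18272/37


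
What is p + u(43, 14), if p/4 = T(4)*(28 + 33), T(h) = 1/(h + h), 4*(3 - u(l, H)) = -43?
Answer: 177/4 ≈ 44.250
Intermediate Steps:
u(l, H) = 55/4 (u(l, H) = 3 - ¼*(-43) = 3 + 43/4 = 55/4)
T(h) = 1/(2*h)
p = 61/2 (p = 4*(((½)/4)*(28 + 33)) = 4*(((½)*(¼))*61) = 4*((⅛)*61) = 4*(61/8) = 61/2 ≈ 30.500)
p + u(43, 14) = 61/2 + 55/4 = 177/4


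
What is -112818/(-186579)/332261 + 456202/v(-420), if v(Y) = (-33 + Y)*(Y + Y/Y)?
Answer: 3142368648753796/1307410126451337 ≈ 2.4035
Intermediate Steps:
v(Y) = (1 + Y)*(-33 + Y) (v(Y) = (-33 + Y)*(Y + 1) = (-33 + Y)*(1 + Y) = (1 + Y)*(-33 + Y))
-112818/(-186579)/332261 + 456202/v(-420) = -112818/(-186579)/332261 + 456202/(-33 + (-420)**2 - 32*(-420)) = -112818*(-1/186579)*(1/332261) + 456202/(-33 + 176400 + 13440) = (37606/62193)*(1/332261) + 456202/189807 = 37606/20664308373 + 456202*(1/189807) = 37606/20664308373 + 456202/189807 = 3142368648753796/1307410126451337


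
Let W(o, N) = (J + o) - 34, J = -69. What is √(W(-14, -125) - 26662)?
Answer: I*√26779 ≈ 163.64*I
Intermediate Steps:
W(o, N) = -103 + o (W(o, N) = (-69 + o) - 34 = -103 + o)
√(W(-14, -125) - 26662) = √((-103 - 14) - 26662) = √(-117 - 26662) = √(-26779) = I*√26779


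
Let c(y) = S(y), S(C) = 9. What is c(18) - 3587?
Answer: -3578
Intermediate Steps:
c(y) = 9
c(18) - 3587 = 9 - 3587 = -3578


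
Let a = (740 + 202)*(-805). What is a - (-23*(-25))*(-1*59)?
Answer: -724385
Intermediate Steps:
a = -758310 (a = 942*(-805) = -758310)
a - (-23*(-25))*(-1*59) = -758310 - (-23*(-25))*(-1*59) = -758310 - 575*(-59) = -758310 - 1*(-33925) = -758310 + 33925 = -724385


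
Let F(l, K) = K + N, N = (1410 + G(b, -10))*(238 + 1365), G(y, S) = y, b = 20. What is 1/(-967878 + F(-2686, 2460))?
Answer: 1/1326872 ≈ 7.5365e-7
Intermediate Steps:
N = 2292290 (N = (1410 + 20)*(238 + 1365) = 1430*1603 = 2292290)
F(l, K) = 2292290 + K (F(l, K) = K + 2292290 = 2292290 + K)
1/(-967878 + F(-2686, 2460)) = 1/(-967878 + (2292290 + 2460)) = 1/(-967878 + 2294750) = 1/1326872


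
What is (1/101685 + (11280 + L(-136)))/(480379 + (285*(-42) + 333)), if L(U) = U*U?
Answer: 3027772561/47664030270 ≈ 0.063523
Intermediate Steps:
L(U) = U²
(1/101685 + (11280 + L(-136)))/(480379 + (285*(-42) + 333)) = (1/101685 + (11280 + (-136)²))/(480379 + (285*(-42) + 333)) = (1/101685 + (11280 + 18496))/(480379 + (-11970 + 333)) = (1/101685 + 29776)/(480379 - 11637) = (3027772561/101685)/468742 = (3027772561/101685)*(1/468742) = 3027772561/47664030270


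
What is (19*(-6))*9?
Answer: -1026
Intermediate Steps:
(19*(-6))*9 = -114*9 = -1026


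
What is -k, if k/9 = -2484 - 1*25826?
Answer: 254790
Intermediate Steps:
k = -254790 (k = 9*(-2484 - 1*25826) = 9*(-2484 - 25826) = 9*(-28310) = -254790)
-k = -1*(-254790) = 254790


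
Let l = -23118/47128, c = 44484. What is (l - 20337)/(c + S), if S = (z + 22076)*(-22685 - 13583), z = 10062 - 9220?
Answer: 479232627/19585113504560 ≈ 2.4469e-5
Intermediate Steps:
z = 842
l = -11559/23564 (l = -23118*1/47128 = -11559/23564 ≈ -0.49054)
S = -831190024 (S = (842 + 22076)*(-22685 - 13583) = 22918*(-36268) = -831190024)
(l - 20337)/(c + S) = (-11559/23564 - 20337)/(44484 - 831190024) = -479232627/23564/(-831145540) = -479232627/23564*(-1/831145540) = 479232627/19585113504560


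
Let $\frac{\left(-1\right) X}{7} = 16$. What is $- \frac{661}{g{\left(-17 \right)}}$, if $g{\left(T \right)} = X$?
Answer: $\frac{661}{112} \approx 5.9018$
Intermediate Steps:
$X = -112$ ($X = \left(-7\right) 16 = -112$)
$g{\left(T \right)} = -112$
$- \frac{661}{g{\left(-17 \right)}} = - \frac{661}{-112} = \left(-661\right) \left(- \frac{1}{112}\right) = \frac{661}{112}$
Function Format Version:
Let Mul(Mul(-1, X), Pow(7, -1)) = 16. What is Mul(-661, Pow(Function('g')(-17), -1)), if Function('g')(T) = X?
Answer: Rational(661, 112) ≈ 5.9018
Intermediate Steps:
X = -112 (X = Mul(-7, 16) = -112)
Function('g')(T) = -112
Mul(-661, Pow(Function('g')(-17), -1)) = Mul(-661, Pow(-112, -1)) = Mul(-661, Rational(-1, 112)) = Rational(661, 112)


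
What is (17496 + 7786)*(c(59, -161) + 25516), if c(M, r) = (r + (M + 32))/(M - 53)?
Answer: 1934401666/3 ≈ 6.4480e+8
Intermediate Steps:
c(M, r) = (32 + M + r)/(-53 + M) (c(M, r) = (r + (32 + M))/(-53 + M) = (32 + M + r)/(-53 + M))
(17496 + 7786)*(c(59, -161) + 25516) = (17496 + 7786)*((32 + 59 - 161)/(-53 + 59) + 25516) = 25282*(-70/6 + 25516) = 25282*((⅙)*(-70) + 25516) = 25282*(-35/3 + 25516) = 25282*(76513/3) = 1934401666/3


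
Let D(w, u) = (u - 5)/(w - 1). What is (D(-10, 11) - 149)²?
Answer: 2706025/121 ≈ 22364.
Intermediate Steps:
D(w, u) = (-5 + u)/(-1 + w)
(D(-10, 11) - 149)² = ((-5 + 11)/(-1 - 10) - 149)² = (6/(-11) - 149)² = (-1/11*6 - 149)² = (-6/11 - 149)² = (-1645/11)² = 2706025/121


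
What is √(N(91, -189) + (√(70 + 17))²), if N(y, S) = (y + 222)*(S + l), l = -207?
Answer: I*√123861 ≈ 351.94*I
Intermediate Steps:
N(y, S) = (-207 + S)*(222 + y) (N(y, S) = (y + 222)*(S - 207) = (222 + y)*(-207 + S) = (-207 + S)*(222 + y))
√(N(91, -189) + (√(70 + 17))²) = √((-45954 - 207*91 + 222*(-189) - 189*91) + (√(70 + 17))²) = √((-45954 - 18837 - 41958 - 17199) + (√87)²) = √(-123948 + 87) = √(-123861) = I*√123861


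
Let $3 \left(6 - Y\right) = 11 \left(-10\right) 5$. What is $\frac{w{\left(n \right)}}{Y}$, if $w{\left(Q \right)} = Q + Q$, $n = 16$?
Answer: $\frac{12}{71} \approx 0.16901$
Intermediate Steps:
$Y = \frac{568}{3}$ ($Y = 6 - \frac{11 \left(-10\right) 5}{3} = 6 - \frac{\left(-110\right) 5}{3} = 6 - - \frac{550}{3} = 6 + \frac{550}{3} = \frac{568}{3} \approx 189.33$)
$w{\left(Q \right)} = 2 Q$
$\frac{w{\left(n \right)}}{Y} = \frac{2 \cdot 16}{\frac{568}{3}} = 32 \cdot \frac{3}{568} = \frac{12}{71}$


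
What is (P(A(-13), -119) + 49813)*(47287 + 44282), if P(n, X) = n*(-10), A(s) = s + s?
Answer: 4585134537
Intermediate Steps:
A(s) = 2*s
P(n, X) = -10*n
(P(A(-13), -119) + 49813)*(47287 + 44282) = (-20*(-13) + 49813)*(47287 + 44282) = (-10*(-26) + 49813)*91569 = (260 + 49813)*91569 = 50073*91569 = 4585134537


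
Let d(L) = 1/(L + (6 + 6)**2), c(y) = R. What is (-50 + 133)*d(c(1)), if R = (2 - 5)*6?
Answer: 83/126 ≈ 0.65873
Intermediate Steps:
R = -18 (R = -3*6 = -18)
c(y) = -18
d(L) = 1/(144 + L) (d(L) = 1/(L + 12**2) = 1/(L + 144) = 1/(144 + L))
(-50 + 133)*d(c(1)) = (-50 + 133)/(144 - 18) = 83/126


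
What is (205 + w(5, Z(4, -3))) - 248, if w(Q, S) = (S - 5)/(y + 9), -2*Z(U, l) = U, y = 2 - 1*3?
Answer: -351/8 ≈ -43.875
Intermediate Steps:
y = -1 (y = 2 - 3 = -1)
Z(U, l) = -U/2
w(Q, S) = -5/8 + S/8 (w(Q, S) = (S - 5)/(-1 + 9) = (-5 + S)/8 = (-5 + S)*(⅛) = -5/8 + S/8)
(205 + w(5, Z(4, -3))) - 248 = (205 + (-5/8 + (-½*4)/8)) - 248 = (205 + (-5/8 + (⅛)*(-2))) - 248 = (205 + (-5/8 - ¼)) - 248 = (205 - 7/8) - 248 = 1633/8 - 248 = -351/8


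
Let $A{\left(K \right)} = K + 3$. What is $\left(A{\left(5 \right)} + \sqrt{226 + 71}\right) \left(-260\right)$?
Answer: $-2080 - 780 \sqrt{33} \approx -6560.8$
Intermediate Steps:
$A{\left(K \right)} = 3 + K$
$\left(A{\left(5 \right)} + \sqrt{226 + 71}\right) \left(-260\right) = \left(\left(3 + 5\right) + \sqrt{226 + 71}\right) \left(-260\right) = \left(8 + \sqrt{297}\right) \left(-260\right) = \left(8 + 3 \sqrt{33}\right) \left(-260\right) = -2080 - 780 \sqrt{33}$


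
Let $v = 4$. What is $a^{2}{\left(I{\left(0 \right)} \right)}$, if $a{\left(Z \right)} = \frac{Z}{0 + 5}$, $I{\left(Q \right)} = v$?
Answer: $\frac{16}{25} \approx 0.64$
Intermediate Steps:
$I{\left(Q \right)} = 4$
$a{\left(Z \right)} = \frac{Z}{5}$
$a^{2}{\left(I{\left(0 \right)} \right)} = \left(\frac{1}{5} \cdot 4\right)^{2} = \left(\frac{4}{5}\right)^{2} = \frac{16}{25}$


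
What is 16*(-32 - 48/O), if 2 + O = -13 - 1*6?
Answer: -3328/7 ≈ -475.43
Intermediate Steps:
O = -21 (O = -2 + (-13 - 1*6) = -2 + (-13 - 6) = -2 - 19 = -21)
16*(-32 - 48/O) = 16*(-32 - 48/(-21)) = 16*(-32 - 48*(-1/21)) = 16*(-32 + 16/7) = 16*(-208/7) = -3328/7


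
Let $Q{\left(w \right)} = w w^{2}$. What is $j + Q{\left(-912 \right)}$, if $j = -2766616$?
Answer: $-761317144$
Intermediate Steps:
$Q{\left(w \right)} = w^{3}$
$j + Q{\left(-912 \right)} = -2766616 + \left(-912\right)^{3} = -2766616 - 758550528 = -761317144$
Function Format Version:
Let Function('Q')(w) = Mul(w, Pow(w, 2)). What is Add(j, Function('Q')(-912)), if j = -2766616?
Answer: -761317144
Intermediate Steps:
Function('Q')(w) = Pow(w, 3)
Add(j, Function('Q')(-912)) = Add(-2766616, Pow(-912, 3)) = Add(-2766616, -758550528) = -761317144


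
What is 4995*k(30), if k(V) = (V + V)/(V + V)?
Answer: 4995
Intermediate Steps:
k(V) = 1 (k(V) = (2*V)/((2*V)) = (2*V)*(1/(2*V)) = 1)
4995*k(30) = 4995*1 = 4995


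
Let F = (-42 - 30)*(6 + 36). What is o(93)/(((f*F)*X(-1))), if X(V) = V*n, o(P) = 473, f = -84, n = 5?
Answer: -473/1270080 ≈ -0.00037242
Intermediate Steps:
X(V) = 5*V (X(V) = V*5 = 5*V)
F = -3024 (F = -72*42 = -3024)
o(93)/(((f*F)*X(-1))) = 473/(((-84*(-3024))*(5*(-1)))) = 473/((254016*(-5))) = 473/(-1270080) = 473*(-1/1270080) = -473/1270080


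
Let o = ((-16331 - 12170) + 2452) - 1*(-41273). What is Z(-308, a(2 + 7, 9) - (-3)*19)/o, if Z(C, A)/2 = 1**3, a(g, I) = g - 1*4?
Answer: 1/7612 ≈ 0.00013137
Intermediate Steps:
a(g, I) = -4 + g (a(g, I) = g - 4 = -4 + g)
o = 15224 (o = (-28501 + 2452) + 41273 = -26049 + 41273 = 15224)
Z(C, A) = 2 (Z(C, A) = 2*1**3 = 2*1 = 2)
Z(-308, a(2 + 7, 9) - (-3)*19)/o = 2/15224 = 2*(1/15224) = 1/7612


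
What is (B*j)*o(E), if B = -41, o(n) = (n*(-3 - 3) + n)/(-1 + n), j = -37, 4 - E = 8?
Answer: -6068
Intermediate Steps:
E = -4 (E = 4 - 1*8 = 4 - 8 = -4)
o(n) = -5*n/(-1 + n) (o(n) = (n*(-6) + n)/(-1 + n) = (-6*n + n)/(-1 + n) = (-5*n)/(-1 + n) = -5*n/(-1 + n))
(B*j)*o(E) = (-41*(-37))*(-5*(-4)/(-1 - 4)) = 1517*(-5*(-4)/(-5)) = 1517*(-5*(-4)*(-⅕)) = 1517*(-4) = -6068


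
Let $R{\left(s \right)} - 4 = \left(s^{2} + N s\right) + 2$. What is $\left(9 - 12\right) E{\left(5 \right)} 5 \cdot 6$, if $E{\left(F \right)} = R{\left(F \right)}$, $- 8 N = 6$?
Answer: $- \frac{4905}{2} \approx -2452.5$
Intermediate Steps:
$N = - \frac{3}{4}$ ($N = \left(- \frac{1}{8}\right) 6 = - \frac{3}{4} \approx -0.75$)
$R{\left(s \right)} = 6 + s^{2} - \frac{3 s}{4}$ ($R{\left(s \right)} = 4 + \left(\left(s^{2} - \frac{3 s}{4}\right) + 2\right) = 4 + \left(2 + s^{2} - \frac{3 s}{4}\right) = 6 + s^{2} - \frac{3 s}{4}$)
$E{\left(F \right)} = 6 + F^{2} - \frac{3 F}{4}$
$\left(9 - 12\right) E{\left(5 \right)} 5 \cdot 6 = \left(9 - 12\right) \left(6 + 5^{2} - \frac{15}{4}\right) 5 \cdot 6 = - 3 \left(6 + 25 - \frac{15}{4}\right) 5 \cdot 6 = - 3 \cdot \frac{109}{4} \cdot 5 \cdot 6 = - 3 \cdot \frac{545}{4} \cdot 6 = \left(-3\right) \frac{1635}{2} = - \frac{4905}{2}$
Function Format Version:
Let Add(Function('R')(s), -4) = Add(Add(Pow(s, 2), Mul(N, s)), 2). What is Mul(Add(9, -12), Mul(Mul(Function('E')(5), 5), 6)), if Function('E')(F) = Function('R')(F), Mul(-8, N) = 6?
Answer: Rational(-4905, 2) ≈ -2452.5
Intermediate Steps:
N = Rational(-3, 4) (N = Mul(Rational(-1, 8), 6) = Rational(-3, 4) ≈ -0.75000)
Function('R')(s) = Add(6, Pow(s, 2), Mul(Rational(-3, 4), s)) (Function('R')(s) = Add(4, Add(Add(Pow(s, 2), Mul(Rational(-3, 4), s)), 2)) = Add(4, Add(2, Pow(s, 2), Mul(Rational(-3, 4), s))) = Add(6, Pow(s, 2), Mul(Rational(-3, 4), s)))
Function('E')(F) = Add(6, Pow(F, 2), Mul(Rational(-3, 4), F))
Mul(Add(9, -12), Mul(Mul(Function('E')(5), 5), 6)) = Mul(Add(9, -12), Mul(Mul(Add(6, Pow(5, 2), Mul(Rational(-3, 4), 5)), 5), 6)) = Mul(-3, Mul(Mul(Add(6, 25, Rational(-15, 4)), 5), 6)) = Mul(-3, Mul(Mul(Rational(109, 4), 5), 6)) = Mul(-3, Mul(Rational(545, 4), 6)) = Mul(-3, Rational(1635, 2)) = Rational(-4905, 2)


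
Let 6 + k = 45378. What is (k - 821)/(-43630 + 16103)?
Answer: -44551/27527 ≈ -1.6184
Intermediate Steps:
k = 45372 (k = -6 + 45378 = 45372)
(k - 821)/(-43630 + 16103) = (45372 - 821)/(-43630 + 16103) = 44551/(-27527) = 44551*(-1/27527) = -44551/27527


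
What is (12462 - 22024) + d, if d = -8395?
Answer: -17957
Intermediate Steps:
(12462 - 22024) + d = (12462 - 22024) - 8395 = -9562 - 8395 = -17957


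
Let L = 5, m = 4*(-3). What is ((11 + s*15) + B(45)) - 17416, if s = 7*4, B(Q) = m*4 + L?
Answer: -17028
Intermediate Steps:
m = -12
B(Q) = -43 (B(Q) = -12*4 + 5 = -48 + 5 = -43)
s = 28
((11 + s*15) + B(45)) - 17416 = ((11 + 28*15) - 43) - 17416 = ((11 + 420) - 43) - 17416 = (431 - 43) - 17416 = 388 - 17416 = -17028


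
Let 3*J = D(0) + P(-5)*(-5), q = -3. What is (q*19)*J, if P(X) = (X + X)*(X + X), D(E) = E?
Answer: 9500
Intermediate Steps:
P(X) = 4*X**2 (P(X) = (2*X)*(2*X) = 4*X**2)
J = -500/3 (J = (0 + (4*(-5)**2)*(-5))/3 = (0 + (4*25)*(-5))/3 = (0 + 100*(-5))/3 = (0 - 500)/3 = (1/3)*(-500) = -500/3 ≈ -166.67)
(q*19)*J = -3*19*(-500/3) = -57*(-500/3) = 9500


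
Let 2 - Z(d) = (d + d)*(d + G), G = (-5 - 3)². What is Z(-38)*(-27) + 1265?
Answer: -52141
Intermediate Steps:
G = 64 (G = (-8)² = 64)
Z(d) = 2 - 2*d*(64 + d) (Z(d) = 2 - (d + d)*(d + 64) = 2 - 2*d*(64 + d))
Z(-38)*(-27) + 1265 = (2 - 128*(-38) - 2*(-38)²)*(-27) + 1265 = (2 + 4864 - 2*1444)*(-27) + 1265 = (2 + 4864 - 2888)*(-27) + 1265 = 1978*(-27) + 1265 = -53406 + 1265 = -52141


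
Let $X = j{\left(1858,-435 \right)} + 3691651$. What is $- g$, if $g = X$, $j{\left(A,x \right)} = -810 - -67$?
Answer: $-3690908$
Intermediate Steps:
$j{\left(A,x \right)} = -743$ ($j{\left(A,x \right)} = -810 + 67 = -743$)
$X = 3690908$ ($X = -743 + 3691651 = 3690908$)
$g = 3690908$
$- g = \left(-1\right) 3690908 = -3690908$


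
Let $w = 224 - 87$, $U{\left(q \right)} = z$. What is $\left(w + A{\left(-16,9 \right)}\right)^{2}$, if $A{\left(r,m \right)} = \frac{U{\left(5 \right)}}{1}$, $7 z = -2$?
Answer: $\frac{915849}{49} \approx 18691.0$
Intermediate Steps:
$z = - \frac{2}{7}$ ($z = \frac{1}{7} \left(-2\right) = - \frac{2}{7} \approx -0.28571$)
$U{\left(q \right)} = - \frac{2}{7}$
$A{\left(r,m \right)} = - \frac{2}{7}$ ($A{\left(r,m \right)} = - \frac{2}{7 \cdot 1} = \left(- \frac{2}{7}\right) 1 = - \frac{2}{7}$)
$w = 137$
$\left(w + A{\left(-16,9 \right)}\right)^{2} = \left(137 - \frac{2}{7}\right)^{2} = \left(\frac{957}{7}\right)^{2} = \frac{915849}{49}$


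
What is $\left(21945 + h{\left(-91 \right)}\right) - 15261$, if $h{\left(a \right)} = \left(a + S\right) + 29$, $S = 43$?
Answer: $6665$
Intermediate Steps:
$h{\left(a \right)} = 72 + a$ ($h{\left(a \right)} = \left(a + 43\right) + 29 = \left(43 + a\right) + 29 = 72 + a$)
$\left(21945 + h{\left(-91 \right)}\right) - 15261 = \left(21945 + \left(72 - 91\right)\right) - 15261 = \left(21945 - 19\right) - 15261 = 21926 - 15261 = 6665$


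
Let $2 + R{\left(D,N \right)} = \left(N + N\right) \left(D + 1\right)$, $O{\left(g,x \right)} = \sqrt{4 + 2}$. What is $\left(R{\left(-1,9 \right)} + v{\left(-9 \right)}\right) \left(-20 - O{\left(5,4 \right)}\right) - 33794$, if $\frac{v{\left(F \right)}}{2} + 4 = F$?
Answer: $-33234 + 28 \sqrt{6} \approx -33165.0$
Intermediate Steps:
$O{\left(g,x \right)} = \sqrt{6}$
$v{\left(F \right)} = -8 + 2 F$
$R{\left(D,N \right)} = -2 + 2 N \left(1 + D\right)$ ($R{\left(D,N \right)} = -2 + \left(N + N\right) \left(D + 1\right) = -2 + 2 N \left(1 + D\right)$)
$\left(R{\left(-1,9 \right)} + v{\left(-9 \right)}\right) \left(-20 - O{\left(5,4 \right)}\right) - 33794 = \left(\left(-2 + 2 \cdot 9 + 2 \left(-1\right) 9\right) + \left(-8 + 2 \left(-9\right)\right)\right) \left(-20 - \sqrt{6}\right) - 33794 = \left(\left(-2 + 18 - 18\right) - 26\right) \left(-20 - \sqrt{6}\right) - 33794 = \left(-2 - 26\right) \left(-20 - \sqrt{6}\right) - 33794 = - 28 \left(-20 - \sqrt{6}\right) - 33794 = \left(560 + 28 \sqrt{6}\right) - 33794 = -33234 + 28 \sqrt{6}$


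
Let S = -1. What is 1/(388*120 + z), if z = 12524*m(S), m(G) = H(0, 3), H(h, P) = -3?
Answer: 1/8988 ≈ 0.00011126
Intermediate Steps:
m(G) = -3
z = -37572 (z = 12524*(-3) = -37572)
1/(388*120 + z) = 1/(388*120 - 37572) = 1/(46560 - 37572) = 1/8988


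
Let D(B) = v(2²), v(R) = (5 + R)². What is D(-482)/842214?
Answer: 27/280738 ≈ 9.6175e-5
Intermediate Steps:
D(B) = 81 (D(B) = (5 + 2²)² = (5 + 4)² = 9² = 81)
D(-482)/842214 = 81/842214 = 81*(1/842214) = 27/280738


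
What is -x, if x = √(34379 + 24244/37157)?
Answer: -√47466014464279/37157 ≈ -185.42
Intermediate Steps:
x = √47466014464279/37157 (x = √(34379 + 24244*(1/37157)) = √(34379 + 24244/37157) = √(1277444747/37157) = √47466014464279/37157 ≈ 185.42)
-x = -√47466014464279/37157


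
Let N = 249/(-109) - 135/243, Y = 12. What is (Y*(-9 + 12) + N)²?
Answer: 1058200900/962361 ≈ 1099.6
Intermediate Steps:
N = -2786/981 (N = 249*(-1/109) - 135*1/243 = -249/109 - 5/9 = -2786/981 ≈ -2.8400)
(Y*(-9 + 12) + N)² = (12*(-9 + 12) - 2786/981)² = (12*3 - 2786/981)² = (36 - 2786/981)² = (32530/981)² = 1058200900/962361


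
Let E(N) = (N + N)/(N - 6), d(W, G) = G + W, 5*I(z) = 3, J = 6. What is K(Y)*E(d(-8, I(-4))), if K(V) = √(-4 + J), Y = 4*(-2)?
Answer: 74*√2/67 ≈ 1.5620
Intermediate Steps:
I(z) = ⅗ (I(z) = (⅕)*3 = ⅗)
Y = -8
E(N) = 2*N/(-6 + N) (E(N) = (2*N)/(-6 + N) = 2*N/(-6 + N))
K(V) = √2 (K(V) = √(-4 + 6) = √2)
K(Y)*E(d(-8, I(-4))) = √2*(2*(⅗ - 8)/(-6 + (⅗ - 8))) = √2*(2*(-37/5)/(-6 - 37/5)) = √2*(2*(-37/5)/(-67/5)) = √2*(2*(-37/5)*(-5/67)) = √2*(74/67) = 74*√2/67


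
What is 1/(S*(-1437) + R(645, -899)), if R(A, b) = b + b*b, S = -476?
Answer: 1/1491314 ≈ 6.7055e-7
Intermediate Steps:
R(A, b) = b + b²
1/(S*(-1437) + R(645, -899)) = 1/(-476*(-1437) - 899*(1 - 899)) = 1/(684012 - 899*(-898)) = 1/(684012 + 807302) = 1/1491314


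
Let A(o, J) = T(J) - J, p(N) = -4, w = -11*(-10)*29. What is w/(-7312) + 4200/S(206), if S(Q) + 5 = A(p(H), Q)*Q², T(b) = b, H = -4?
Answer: -3072635/3656 ≈ -840.44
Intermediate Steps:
w = 3190 (w = 110*29 = 3190)
A(o, J) = 0 (A(o, J) = J - J = 0)
S(Q) = -5 (S(Q) = -5 + 0*Q² = -5 + 0 = -5)
w/(-7312) + 4200/S(206) = 3190/(-7312) + 4200/(-5) = 3190*(-1/7312) + 4200*(-⅕) = -1595/3656 - 840 = -3072635/3656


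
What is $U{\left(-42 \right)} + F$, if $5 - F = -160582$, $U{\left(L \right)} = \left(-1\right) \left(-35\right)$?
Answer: $160622$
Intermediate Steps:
$U{\left(L \right)} = 35$
$F = 160587$ ($F = 5 - -160582 = 5 + 160582 = 160587$)
$U{\left(-42 \right)} + F = 35 + 160587 = 160622$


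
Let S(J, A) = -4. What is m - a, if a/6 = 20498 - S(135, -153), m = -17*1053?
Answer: -140913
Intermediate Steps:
m = -17901
a = 123012 (a = 6*(20498 - 1*(-4)) = 6*(20498 + 4) = 6*20502 = 123012)
m - a = -17901 - 1*123012 = -17901 - 123012 = -140913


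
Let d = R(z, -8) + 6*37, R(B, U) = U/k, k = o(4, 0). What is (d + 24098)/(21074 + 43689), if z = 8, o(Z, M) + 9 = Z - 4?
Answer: 218888/582867 ≈ 0.37554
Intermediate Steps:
o(Z, M) = -13 + Z (o(Z, M) = -9 + (Z - 4) = -9 + (-4 + Z) = -13 + Z)
k = -9 (k = -13 + 4 = -9)
R(B, U) = -U/9 (R(B, U) = U/(-9) = U*(-⅑) = -U/9)
d = 2006/9 (d = -⅑*(-8) + 6*37 = 8/9 + 222 = 2006/9 ≈ 222.89)
(d + 24098)/(21074 + 43689) = (2006/9 + 24098)/(21074 + 43689) = (218888/9)/64763 = (218888/9)*(1/64763) = 218888/582867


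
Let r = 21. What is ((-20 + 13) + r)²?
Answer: 196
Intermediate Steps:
((-20 + 13) + r)² = ((-20 + 13) + 21)² = (-7 + 21)² = 14² = 196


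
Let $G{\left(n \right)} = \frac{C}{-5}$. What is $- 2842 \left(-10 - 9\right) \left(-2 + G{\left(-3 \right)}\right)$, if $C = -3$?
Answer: $- \frac{377986}{5} \approx -75597.0$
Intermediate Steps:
$G{\left(n \right)} = \frac{3}{5}$ ($G{\left(n \right)} = - \frac{3}{-5} = \left(-3\right) \left(- \frac{1}{5}\right) = \frac{3}{5}$)
$- 2842 \left(-10 - 9\right) \left(-2 + G{\left(-3 \right)}\right) = - 2842 \left(-10 - 9\right) \left(-2 + \frac{3}{5}\right) = - 2842 \left(\left(-19\right) \left(- \frac{7}{5}\right)\right) = \left(-2842\right) \frac{133}{5} = - \frac{377986}{5}$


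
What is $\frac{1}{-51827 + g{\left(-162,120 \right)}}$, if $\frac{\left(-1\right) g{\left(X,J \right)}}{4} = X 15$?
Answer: $- \frac{1}{42107} \approx -2.3749 \cdot 10^{-5}$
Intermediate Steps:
$g{\left(X,J \right)} = - 60 X$ ($g{\left(X,J \right)} = - 4 X 15 = - 4 \cdot 15 X = - 60 X$)
$\frac{1}{-51827 + g{\left(-162,120 \right)}} = \frac{1}{-51827 - -9720} = \frac{1}{-51827 + 9720} = \frac{1}{-42107} = - \frac{1}{42107}$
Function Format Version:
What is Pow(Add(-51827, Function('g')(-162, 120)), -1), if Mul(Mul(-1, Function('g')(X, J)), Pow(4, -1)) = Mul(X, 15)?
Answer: Rational(-1, 42107) ≈ -2.3749e-5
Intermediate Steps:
Function('g')(X, J) = Mul(-60, X) (Function('g')(X, J) = Mul(-4, Mul(X, 15)) = Mul(-4, Mul(15, X)) = Mul(-60, X))
Pow(Add(-51827, Function('g')(-162, 120)), -1) = Pow(Add(-51827, Mul(-60, -162)), -1) = Pow(Add(-51827, 9720), -1) = Pow(-42107, -1) = Rational(-1, 42107)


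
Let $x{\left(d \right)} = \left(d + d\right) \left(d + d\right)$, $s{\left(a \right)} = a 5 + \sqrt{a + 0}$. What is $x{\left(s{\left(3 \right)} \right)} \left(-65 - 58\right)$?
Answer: $-112176 - 14760 \sqrt{3} \approx -1.3774 \cdot 10^{5}$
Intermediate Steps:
$s{\left(a \right)} = \sqrt{a} + 5 a$ ($s{\left(a \right)} = 5 a + \sqrt{a} = \sqrt{a} + 5 a$)
$x{\left(d \right)} = 4 d^{2}$ ($x{\left(d \right)} = 2 d 2 d = 4 d^{2}$)
$x{\left(s{\left(3 \right)} \right)} \left(-65 - 58\right) = 4 \left(\sqrt{3} + 5 \cdot 3\right)^{2} \left(-65 - 58\right) = 4 \left(\sqrt{3} + 15\right)^{2} \left(-123\right) = 4 \left(15 + \sqrt{3}\right)^{2} \left(-123\right) = - 492 \left(15 + \sqrt{3}\right)^{2}$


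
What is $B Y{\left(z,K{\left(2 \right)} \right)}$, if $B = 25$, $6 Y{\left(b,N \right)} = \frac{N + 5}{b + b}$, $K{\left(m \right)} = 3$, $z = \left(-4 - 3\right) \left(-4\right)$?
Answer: $\frac{25}{42} \approx 0.59524$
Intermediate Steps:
$z = 28$ ($z = \left(-7\right) \left(-4\right) = 28$)
$Y{\left(b,N \right)} = \frac{5 + N}{12 b}$ ($Y{\left(b,N \right)} = \frac{\left(N + 5\right) \frac{1}{b + b}}{6} = \frac{\left(5 + N\right) \frac{1}{2 b}}{6} = \frac{\frac{1}{2} \frac{1}{b} \left(5 + N\right)}{6} = \frac{5 + N}{12 b}$)
$B Y{\left(z,K{\left(2 \right)} \right)} = 25 \frac{5 + 3}{12 \cdot 28} = 25 \cdot \frac{1}{12} \cdot \frac{1}{28} \cdot 8 = 25 \cdot \frac{1}{42} = \frac{25}{42}$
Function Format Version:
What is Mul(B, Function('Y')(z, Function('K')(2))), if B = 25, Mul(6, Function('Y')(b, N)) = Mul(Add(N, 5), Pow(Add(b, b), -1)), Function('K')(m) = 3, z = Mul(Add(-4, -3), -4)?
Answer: Rational(25, 42) ≈ 0.59524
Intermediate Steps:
z = 28 (z = Mul(-7, -4) = 28)
Function('Y')(b, N) = Mul(Rational(1, 12), Pow(b, -1), Add(5, N)) (Function('Y')(b, N) = Mul(Rational(1, 6), Mul(Add(N, 5), Pow(Add(b, b), -1))) = Mul(Rational(1, 6), Mul(Add(5, N), Pow(Mul(2, b), -1))) = Mul(Rational(1, 6), Mul(Add(5, N), Mul(Rational(1, 2), Pow(b, -1)))) = Mul(Rational(1, 6), Mul(Rational(1, 2), Pow(b, -1), Add(5, N))) = Mul(Rational(1, 12), Pow(b, -1), Add(5, N)))
Mul(B, Function('Y')(z, Function('K')(2))) = Mul(25, Mul(Rational(1, 12), Pow(28, -1), Add(5, 3))) = Mul(25, Mul(Rational(1, 12), Rational(1, 28), 8)) = Mul(25, Rational(1, 42)) = Rational(25, 42)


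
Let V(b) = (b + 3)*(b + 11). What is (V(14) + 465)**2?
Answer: 792100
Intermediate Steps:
V(b) = (3 + b)*(11 + b)
(V(14) + 465)**2 = ((33 + 14**2 + 14*14) + 465)**2 = ((33 + 196 + 196) + 465)**2 = (425 + 465)**2 = 890**2 = 792100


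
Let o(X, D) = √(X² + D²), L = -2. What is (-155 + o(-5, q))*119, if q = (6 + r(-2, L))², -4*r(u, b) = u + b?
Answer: -18445 + 119*√2426 ≈ -12584.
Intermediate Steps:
r(u, b) = -b/4 - u/4 (r(u, b) = -(u + b)/4 = -(b + u)/4 = -b/4 - u/4)
q = 49 (q = (6 + (-¼*(-2) - ¼*(-2)))² = (6 + (½ + ½))² = (6 + 1)² = 7² = 49)
o(X, D) = √(D² + X²)
(-155 + o(-5, q))*119 = (-155 + √(49² + (-5)²))*119 = (-155 + √(2401 + 25))*119 = (-155 + √2426)*119 = -18445 + 119*√2426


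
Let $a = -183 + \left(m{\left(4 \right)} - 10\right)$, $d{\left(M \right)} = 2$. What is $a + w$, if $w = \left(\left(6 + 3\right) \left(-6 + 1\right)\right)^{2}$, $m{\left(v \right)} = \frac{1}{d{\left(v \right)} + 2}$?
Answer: $\frac{7329}{4} \approx 1832.3$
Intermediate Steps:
$m{\left(v \right)} = \frac{1}{4}$ ($m{\left(v \right)} = \frac{1}{2 + 2} = \frac{1}{4}$)
$w = 2025$ ($w = \left(9 \left(-5\right)\right)^{2} = \left(-45\right)^{2} = 2025$)
$a = - \frac{771}{4}$ ($a = -183 + \left(\frac{1}{4} - 10\right) = -183 - \frac{39}{4} = - \frac{771}{4} \approx -192.75$)
$a + w = - \frac{771}{4} + 2025 = \frac{7329}{4}$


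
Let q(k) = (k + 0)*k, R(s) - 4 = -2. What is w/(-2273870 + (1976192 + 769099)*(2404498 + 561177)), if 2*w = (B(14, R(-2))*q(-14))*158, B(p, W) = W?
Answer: 4424/1163091230365 ≈ 3.8037e-9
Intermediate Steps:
R(s) = 2 (R(s) = 4 - 2 = 2)
q(k) = k² (q(k) = k*k = k²)
w = 30968 (w = ((2*(-14)²)*158)/2 = ((2*196)*158)/2 = (392*158)/2 = (½)*61936 = 30968)
w/(-2273870 + (1976192 + 769099)*(2404498 + 561177)) = 30968/(-2273870 + (1976192 + 769099)*(2404498 + 561177)) = 30968/(-2273870 + 2745291*2965675) = 30968/(-2273870 + 8141640886425) = 30968/8141638612555 = 30968*(1/8141638612555) = 4424/1163091230365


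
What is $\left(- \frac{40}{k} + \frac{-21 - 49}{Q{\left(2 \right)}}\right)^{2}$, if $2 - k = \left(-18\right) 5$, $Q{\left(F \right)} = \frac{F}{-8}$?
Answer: $\frac{41344900}{529} \approx 78157.0$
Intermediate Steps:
$Q{\left(F \right)} = - \frac{F}{8}$ ($Q{\left(F \right)} = F \left(- \frac{1}{8}\right) = - \frac{F}{8}$)
$k = 92$ ($k = 2 - \left(-18\right) 5 = 2 - -90 = 2 + 90 = 92$)
$\left(- \frac{40}{k} + \frac{-21 - 49}{Q{\left(2 \right)}}\right)^{2} = \left(- \frac{40}{92} + \frac{-21 - 49}{\left(- \frac{1}{8}\right) 2}\right)^{2} = \left(\left(-40\right) \frac{1}{92} + \frac{-21 - 49}{- \frac{1}{4}}\right)^{2} = \left(- \frac{10}{23} - -280\right)^{2} = \left(- \frac{10}{23} + 280\right)^{2} = \left(\frac{6430}{23}\right)^{2} = \frac{41344900}{529}$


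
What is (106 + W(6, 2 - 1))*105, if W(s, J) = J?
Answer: 11235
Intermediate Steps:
(106 + W(6, 2 - 1))*105 = (106 + (2 - 1))*105 = (106 + 1)*105 = 107*105 = 11235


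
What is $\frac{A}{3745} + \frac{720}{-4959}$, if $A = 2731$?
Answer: $\frac{1205181}{2063495} \approx 0.58405$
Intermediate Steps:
$\frac{A}{3745} + \frac{720}{-4959} = \frac{2731}{3745} + \frac{720}{-4959} = 2731 \cdot \frac{1}{3745} + 720 \left(- \frac{1}{4959}\right) = \frac{2731}{3745} - \frac{80}{551} = \frac{1205181}{2063495}$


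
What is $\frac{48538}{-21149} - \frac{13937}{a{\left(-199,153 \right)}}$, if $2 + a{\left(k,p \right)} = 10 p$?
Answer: $- \frac{368919677}{32315672} \approx -11.416$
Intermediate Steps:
$a{\left(k,p \right)} = -2 + 10 p$
$\frac{48538}{-21149} - \frac{13937}{a{\left(-199,153 \right)}} = \frac{48538}{-21149} - \frac{13937}{-2 + 10 \cdot 153} = 48538 \left(- \frac{1}{21149}\right) - \frac{13937}{-2 + 1530} = - \frac{48538}{21149} - \frac{13937}{1528} = - \frac{368919677}{32315672}$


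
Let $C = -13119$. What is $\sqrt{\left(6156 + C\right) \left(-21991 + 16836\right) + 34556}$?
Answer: $\sqrt{35928821} \approx 5994.1$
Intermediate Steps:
$\sqrt{\left(6156 + C\right) \left(-21991 + 16836\right) + 34556} = \sqrt{\left(6156 - 13119\right) \left(-21991 + 16836\right) + 34556} = \sqrt{\left(-6963\right) \left(-5155\right) + 34556} = \sqrt{35894265 + 34556} = \sqrt{35928821}$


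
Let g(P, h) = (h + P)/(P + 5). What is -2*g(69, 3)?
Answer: -72/37 ≈ -1.9459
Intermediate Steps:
g(P, h) = (P + h)/(5 + P)
-2*g(69, 3) = -2*(69 + 3)/(5 + 69) = -2*72/74 = -72/37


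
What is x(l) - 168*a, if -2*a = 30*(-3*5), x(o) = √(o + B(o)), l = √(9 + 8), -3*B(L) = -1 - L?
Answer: -37800 + √(3 + 12*√17)/3 ≈ -37798.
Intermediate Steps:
B(L) = ⅓ + L/3 (B(L) = -(-1 - L)/3 = ⅓ + L/3)
l = √17 ≈ 4.1231
x(o) = √(⅓ + 4*o/3) (x(o) = √(o + (⅓ + o/3)) = √(⅓ + 4*o/3))
a = 225 (a = -15*(-3*5) = -15*(-15) = -½*(-450) = 225)
x(l) - 168*a = √(3 + 12*√17)/3 - 168*225 = √(3 + 12*√17)/3 - 37800 = -37800 + √(3 + 12*√17)/3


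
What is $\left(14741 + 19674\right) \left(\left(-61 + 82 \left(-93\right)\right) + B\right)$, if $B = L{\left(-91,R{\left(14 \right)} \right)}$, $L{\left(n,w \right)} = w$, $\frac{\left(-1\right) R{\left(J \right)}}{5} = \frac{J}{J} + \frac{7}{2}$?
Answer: $- \frac{530644885}{2} \approx -2.6532 \cdot 10^{8}$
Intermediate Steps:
$R{\left(J \right)} = - \frac{45}{2}$ ($R{\left(J \right)} = - 5 \left(\frac{J}{J} + \frac{7}{2}\right) = - 5 \left(1 + 7 \cdot \frac{1}{2}\right) = - 5 \left(1 + \frac{7}{2}\right) = \left(-5\right) \frac{9}{2} = - \frac{45}{2}$)
$B = - \frac{45}{2} \approx -22.5$
$\left(14741 + 19674\right) \left(\left(-61 + 82 \left(-93\right)\right) + B\right) = \left(14741 + 19674\right) \left(\left(-61 + 82 \left(-93\right)\right) - \frac{45}{2}\right) = 34415 \left(\left(-61 - 7626\right) - \frac{45}{2}\right) = 34415 \left(-7687 - \frac{45}{2}\right) = 34415 \left(- \frac{15419}{2}\right) = - \frac{530644885}{2}$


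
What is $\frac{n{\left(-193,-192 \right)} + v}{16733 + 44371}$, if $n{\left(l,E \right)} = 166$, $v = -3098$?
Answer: $- \frac{733}{15276} \approx -0.047984$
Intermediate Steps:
$\frac{n{\left(-193,-192 \right)} + v}{16733 + 44371} = \frac{166 - 3098}{16733 + 44371} = - \frac{2932}{61104} = \left(-2932\right) \frac{1}{61104} = - \frac{733}{15276}$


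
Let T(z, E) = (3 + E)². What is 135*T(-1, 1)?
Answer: 2160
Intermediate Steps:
135*T(-1, 1) = 135*(3 + 1)² = 135*4² = 135*16 = 2160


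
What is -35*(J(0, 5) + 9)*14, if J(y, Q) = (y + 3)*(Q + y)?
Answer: -11760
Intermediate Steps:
J(y, Q) = (3 + y)*(Q + y)
-35*(J(0, 5) + 9)*14 = -35*((0² + 3*5 + 3*0 + 5*0) + 9)*14 = -35*((0 + 15 + 0 + 0) + 9)*14 = -35*(15 + 9)*14 = -840*14 = -35*336 = -11760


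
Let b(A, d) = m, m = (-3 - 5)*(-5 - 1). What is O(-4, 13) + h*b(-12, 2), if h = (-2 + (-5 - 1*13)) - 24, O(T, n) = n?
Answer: -2099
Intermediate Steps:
m = 48 (m = -8*(-6) = 48)
b(A, d) = 48
h = -44 (h = (-2 + (-5 - 13)) - 24 = (-2 - 18) - 24 = -20 - 24 = -44)
O(-4, 13) + h*b(-12, 2) = 13 - 44*48 = 13 - 2112 = -2099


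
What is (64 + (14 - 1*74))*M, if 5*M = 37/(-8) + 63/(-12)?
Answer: -79/10 ≈ -7.9000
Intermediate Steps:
M = -79/40 (M = (37/(-8) + 63/(-12))/5 = (37*(-⅛) + 63*(-1/12))/5 = (-37/8 - 21/4)/5 = (⅕)*(-79/8) = -79/40 ≈ -1.9750)
(64 + (14 - 1*74))*M = (64 + (14 - 1*74))*(-79/40) = (64 + (14 - 74))*(-79/40) = (64 - 60)*(-79/40) = 4*(-79/40) = -79/10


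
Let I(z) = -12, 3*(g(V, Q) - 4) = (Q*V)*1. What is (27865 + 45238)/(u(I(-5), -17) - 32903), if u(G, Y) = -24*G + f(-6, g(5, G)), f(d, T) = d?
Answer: -73103/32621 ≈ -2.2410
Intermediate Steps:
g(V, Q) = 4 + Q*V/3 (g(V, Q) = 4 + ((Q*V)*1)/3 = 4 + (Q*V)/3 = 4 + Q*V/3)
u(G, Y) = -6 - 24*G (u(G, Y) = -24*G - 6 = -6 - 24*G)
(27865 + 45238)/(u(I(-5), -17) - 32903) = (27865 + 45238)/((-6 - 24*(-12)) - 32903) = 73103/((-6 + 288) - 32903) = 73103/(282 - 32903) = 73103/(-32621) = 73103*(-1/32621) = -73103/32621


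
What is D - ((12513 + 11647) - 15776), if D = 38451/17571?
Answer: -49092271/5857 ≈ -8381.8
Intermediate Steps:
D = 12817/5857 (D = 38451*(1/17571) = 12817/5857 ≈ 2.1883)
D - ((12513 + 11647) - 15776) = 12817/5857 - ((12513 + 11647) - 15776) = 12817/5857 - (24160 - 15776) = 12817/5857 - 1*8384 = 12817/5857 - 8384 = -49092271/5857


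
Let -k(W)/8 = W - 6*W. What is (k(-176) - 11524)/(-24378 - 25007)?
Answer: 156/415 ≈ 0.37590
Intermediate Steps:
k(W) = 40*W (k(W) = -8*(W - 6*W) = -(-40)*W = 40*W)
(k(-176) - 11524)/(-24378 - 25007) = (40*(-176) - 11524)/(-24378 - 25007) = (-7040 - 11524)/(-49385) = -18564*(-1/49385) = 156/415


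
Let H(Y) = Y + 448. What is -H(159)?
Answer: -607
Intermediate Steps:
H(Y) = 448 + Y
-H(159) = -(448 + 159) = -1*607 = -607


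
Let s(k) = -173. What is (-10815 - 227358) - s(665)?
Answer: -238000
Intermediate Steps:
(-10815 - 227358) - s(665) = (-10815 - 227358) - 1*(-173) = -238173 + 173 = -238000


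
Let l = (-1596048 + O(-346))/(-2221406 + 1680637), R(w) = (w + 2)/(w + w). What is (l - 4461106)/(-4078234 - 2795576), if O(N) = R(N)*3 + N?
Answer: 69558289750503/107177633543495 ≈ 0.64900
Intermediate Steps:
R(w) = (2 + w)/(2*w) (R(w) = (2 + w)/((2*w)) = (2 + w)*(1/(2*w)) = (2 + w)/(2*w))
O(N) = N + 3*(2 + N)/(2*N) (O(N) = ((2 + N)/(2*N))*3 + N = 3*(2 + N)/(2*N) + N = N + 3*(2 + N)/(2*N))
l = 276175904/93553037 (l = (-1596048 + (3/2 - 346 + 3/(-346)))/(-2221406 + 1680637) = (-1596048 + (3/2 - 346 + 3*(-1/346)))/(-540769) = (-1596048 + (3/2 - 346 - 3/346))*(-1/540769) = (-1596048 - 59600/173)*(-1/540769) = -276175904/173*(-1/540769) = 276175904/93553037 ≈ 2.9521)
(l - 4461106)/(-4078234 - 2795576) = (276175904/93553037 - 4461106)/(-4078234 - 2795576) = -417349738503018/93553037/(-6873810) = -417349738503018/93553037*(-1/6873810) = 69558289750503/107177633543495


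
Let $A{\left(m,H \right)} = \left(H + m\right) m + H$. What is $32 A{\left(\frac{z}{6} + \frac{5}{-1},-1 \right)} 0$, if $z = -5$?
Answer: $0$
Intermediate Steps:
$A{\left(m,H \right)} = H + m \left(H + m\right)$ ($A{\left(m,H \right)} = m \left(H + m\right) + H = H + m \left(H + m\right)$)
$32 A{\left(\frac{z}{6} + \frac{5}{-1},-1 \right)} 0 = 32 \left(-1 + \left(- \frac{5}{6} + \frac{5}{-1}\right)^{2} - \left(- \frac{5}{6} + \frac{5}{-1}\right)\right) 0 = 32 \left(-1 + \left(\left(-5\right) \frac{1}{6} + 5 \left(-1\right)\right)^{2} - \left(\left(-5\right) \frac{1}{6} + 5 \left(-1\right)\right)\right) 0 = 32 \left(-1 + \left(- \frac{5}{6} - 5\right)^{2} - \left(- \frac{5}{6} - 5\right)\right) 0 = 32 \left(-1 + \left(- \frac{35}{6}\right)^{2} - - \frac{35}{6}\right) 0 = 32 \left(-1 + \frac{1225}{36} + \frac{35}{6}\right) 0 = 32 \cdot \frac{1399}{36} \cdot 0 = \frac{11192}{9} \cdot 0 = 0$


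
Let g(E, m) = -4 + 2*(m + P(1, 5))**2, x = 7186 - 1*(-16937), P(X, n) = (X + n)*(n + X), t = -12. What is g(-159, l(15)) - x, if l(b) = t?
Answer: -22975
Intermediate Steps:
P(X, n) = (X + n)**2 (P(X, n) = (X + n)*(X + n) = (X + n)**2)
l(b) = -12
x = 24123 (x = 7186 + 16937 = 24123)
g(E, m) = -4 + 2*(36 + m)**2 (g(E, m) = -4 + 2*(m + (1 + 5)**2)**2 = -4 + 2*(m + 6**2)**2 = -4 + 2*(m + 36)**2 = -4 + 2*(36 + m)**2)
g(-159, l(15)) - x = (-4 + 2*(36 - 12)**2) - 1*24123 = (-4 + 2*24**2) - 24123 = (-4 + 2*576) - 24123 = (-4 + 1152) - 24123 = 1148 - 24123 = -22975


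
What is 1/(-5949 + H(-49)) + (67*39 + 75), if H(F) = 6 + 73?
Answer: 15778559/5870 ≈ 2688.0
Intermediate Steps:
H(F) = 79
1/(-5949 + H(-49)) + (67*39 + 75) = 1/(-5949 + 79) + (67*39 + 75) = 1/(-5870) + (2613 + 75) = -1/5870 + 2688 = 15778559/5870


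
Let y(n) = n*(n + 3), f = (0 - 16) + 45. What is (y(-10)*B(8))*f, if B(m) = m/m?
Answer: 2030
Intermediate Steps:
B(m) = 1
f = 29 (f = -16 + 45 = 29)
y(n) = n*(3 + n)
(y(-10)*B(8))*f = (-10*(3 - 10)*1)*29 = (-10*(-7)*1)*29 = (70*1)*29 = 70*29 = 2030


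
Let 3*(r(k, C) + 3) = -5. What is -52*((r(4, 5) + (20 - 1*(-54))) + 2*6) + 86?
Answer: -12430/3 ≈ -4143.3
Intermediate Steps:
r(k, C) = -14/3 (r(k, C) = -3 + (1/3)*(-5) = -3 - 5/3 = -14/3)
-52*((r(4, 5) + (20 - 1*(-54))) + 2*6) + 86 = -52*((-14/3 + (20 - 1*(-54))) + 2*6) + 86 = -52*((-14/3 + (20 + 54)) + 12) + 86 = -52*((-14/3 + 74) + 12) + 86 = -52*(208/3 + 12) + 86 = -52*244/3 + 86 = -12688/3 + 86 = -12430/3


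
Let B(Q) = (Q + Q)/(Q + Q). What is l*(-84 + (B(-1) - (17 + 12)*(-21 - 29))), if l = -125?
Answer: -170875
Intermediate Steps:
B(Q) = 1 (B(Q) = (2*Q)/((2*Q)) = (2*Q)*(1/(2*Q)) = 1)
l*(-84 + (B(-1) - (17 + 12)*(-21 - 29))) = -125*(-84 + (1 - (17 + 12)*(-21 - 29))) = -125*(-84 + (1 - 29*(-50))) = -125*(-84 + (1 - 1*(-1450))) = -125*(-84 + (1 + 1450)) = -125*(-84 + 1451) = -125*1367 = -170875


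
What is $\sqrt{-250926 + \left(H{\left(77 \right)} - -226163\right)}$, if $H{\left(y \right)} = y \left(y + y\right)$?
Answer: $i \sqrt{12905} \approx 113.6 i$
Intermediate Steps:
$H{\left(y \right)} = 2 y^{2}$ ($H{\left(y \right)} = y 2 y = 2 y^{2}$)
$\sqrt{-250926 + \left(H{\left(77 \right)} - -226163\right)} = \sqrt{-250926 + \left(2 \cdot 77^{2} - -226163\right)} = \sqrt{-250926 + \left(2 \cdot 5929 + 226163\right)} = \sqrt{-250926 + \left(11858 + 226163\right)} = \sqrt{-250926 + 238021} = \sqrt{-12905} = i \sqrt{12905}$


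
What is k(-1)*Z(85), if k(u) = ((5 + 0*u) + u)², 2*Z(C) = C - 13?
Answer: 576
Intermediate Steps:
Z(C) = -13/2 + C/2 (Z(C) = (C - 13)/2 = (-13 + C)/2 = -13/2 + C/2)
k(u) = (5 + u)² (k(u) = ((5 + 0) + u)² = (5 + u)²)
k(-1)*Z(85) = (5 - 1)²*(-13/2 + (½)*85) = 4²*(-13/2 + 85/2) = 16*36 = 576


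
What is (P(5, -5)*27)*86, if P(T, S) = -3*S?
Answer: 34830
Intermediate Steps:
(P(5, -5)*27)*86 = (-3*(-5)*27)*86 = (15*27)*86 = 405*86 = 34830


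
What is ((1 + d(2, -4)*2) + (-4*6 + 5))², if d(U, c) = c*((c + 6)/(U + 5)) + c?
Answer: 39204/49 ≈ 800.08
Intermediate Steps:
d(U, c) = c + c*(6 + c)/(5 + U) (d(U, c) = c*((6 + c)/(5 + U)) + c = c*(6 + c)/(5 + U) + c = c + c*(6 + c)/(5 + U))
((1 + d(2, -4)*2) + (-4*6 + 5))² = ((1 - 4*(11 + 2 - 4)/(5 + 2)*2) + (-4*6 + 5))² = ((1 - 4*9/7*2) + (-24 + 5))² = ((1 - 4*⅐*9*2) - 19)² = ((1 - 36/7*2) - 19)² = ((1 - 72/7) - 19)² = (-65/7 - 19)² = (-198/7)² = 39204/49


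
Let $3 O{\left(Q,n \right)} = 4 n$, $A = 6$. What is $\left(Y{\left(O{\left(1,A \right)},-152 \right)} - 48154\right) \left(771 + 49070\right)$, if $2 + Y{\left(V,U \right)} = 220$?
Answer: $-2389178176$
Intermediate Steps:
$O{\left(Q,n \right)} = \frac{4 n}{3}$
$Y{\left(V,U \right)} = 218$ ($Y{\left(V,U \right)} = -2 + 220 = 218$)
$\left(Y{\left(O{\left(1,A \right)},-152 \right)} - 48154\right) \left(771 + 49070\right) = \left(218 - 48154\right) \left(771 + 49070\right) = \left(-47936\right) 49841 = -2389178176$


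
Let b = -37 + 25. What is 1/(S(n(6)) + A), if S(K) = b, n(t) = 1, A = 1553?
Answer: 1/1541 ≈ 0.00064893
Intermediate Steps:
b = -12
S(K) = -12
1/(S(n(6)) + A) = 1/(-12 + 1553) = 1/1541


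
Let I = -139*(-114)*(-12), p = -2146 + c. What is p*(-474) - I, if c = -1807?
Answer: 2063874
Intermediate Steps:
p = -3953 (p = -2146 - 1807 = -3953)
I = -190152 (I = 15846*(-12) = -190152)
p*(-474) - I = -3953*(-474) - 1*(-190152) = 1873722 + 190152 = 2063874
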